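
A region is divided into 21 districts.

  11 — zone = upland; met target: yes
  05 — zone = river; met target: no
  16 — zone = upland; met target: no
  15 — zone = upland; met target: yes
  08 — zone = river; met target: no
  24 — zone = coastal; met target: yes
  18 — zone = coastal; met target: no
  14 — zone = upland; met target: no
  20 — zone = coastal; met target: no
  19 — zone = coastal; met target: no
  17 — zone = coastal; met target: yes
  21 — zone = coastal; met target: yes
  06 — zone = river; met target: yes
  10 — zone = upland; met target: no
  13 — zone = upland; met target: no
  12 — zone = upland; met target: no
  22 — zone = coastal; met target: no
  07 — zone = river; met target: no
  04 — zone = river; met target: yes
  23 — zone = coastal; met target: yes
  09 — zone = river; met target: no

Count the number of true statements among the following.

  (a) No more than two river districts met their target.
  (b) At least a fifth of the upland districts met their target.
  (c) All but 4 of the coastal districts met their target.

(a) river: |A| = 6, |A ∩ B| = 2; needs |A ∩ B| ≤ 2 — true.
(b) upland: |A| = 7, |A ∩ B| = 2; needs |A ∩ B| / |A| ≥ 1/5 — true.
(c) coastal: |A| = 8, |A ∩ B| = 4; needs |A ∖ B| = 4 — true.

3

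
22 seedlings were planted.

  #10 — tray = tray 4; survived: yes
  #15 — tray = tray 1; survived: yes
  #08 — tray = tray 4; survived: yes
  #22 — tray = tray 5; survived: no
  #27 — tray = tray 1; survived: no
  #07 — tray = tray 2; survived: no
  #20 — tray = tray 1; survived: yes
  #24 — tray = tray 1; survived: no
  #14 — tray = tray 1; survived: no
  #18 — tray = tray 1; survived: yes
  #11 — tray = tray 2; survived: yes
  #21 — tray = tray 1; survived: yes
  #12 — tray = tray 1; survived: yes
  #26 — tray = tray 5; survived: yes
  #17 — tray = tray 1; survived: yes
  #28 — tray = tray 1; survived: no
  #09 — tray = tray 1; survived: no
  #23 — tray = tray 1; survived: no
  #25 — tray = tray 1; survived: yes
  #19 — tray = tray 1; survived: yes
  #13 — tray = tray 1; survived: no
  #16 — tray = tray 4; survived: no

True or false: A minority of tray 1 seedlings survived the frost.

Truth condition: |A ∩ B| < |A ∖ B|.
|A| = 15, |A ∩ B| = 8, |A ∖ B| = 7.
8 > 7, so the statement is false.

False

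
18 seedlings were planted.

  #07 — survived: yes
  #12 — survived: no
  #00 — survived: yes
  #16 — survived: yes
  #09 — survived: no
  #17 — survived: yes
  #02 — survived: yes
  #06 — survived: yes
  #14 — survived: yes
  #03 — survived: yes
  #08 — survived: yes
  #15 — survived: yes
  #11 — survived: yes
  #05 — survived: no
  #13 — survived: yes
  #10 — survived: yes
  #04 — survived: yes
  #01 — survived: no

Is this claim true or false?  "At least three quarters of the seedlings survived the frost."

True

'At least three quarters of the seedlings survived the frost' holds iff |A ∩ B| / |A| ≥ 3/4.
|A| = 18, |A ∩ B| = 14, |A ∖ B| = 4.
|A ∩ B|/|A| = 14/18, so the statement is true.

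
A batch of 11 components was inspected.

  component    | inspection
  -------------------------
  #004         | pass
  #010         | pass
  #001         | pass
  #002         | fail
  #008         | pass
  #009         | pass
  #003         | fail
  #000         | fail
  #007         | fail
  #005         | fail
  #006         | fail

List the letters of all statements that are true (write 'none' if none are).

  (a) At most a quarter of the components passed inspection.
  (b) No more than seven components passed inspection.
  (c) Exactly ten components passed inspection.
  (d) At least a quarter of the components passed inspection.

(b), (d)

|A| = 11, |A ∩ B| = 5, |A ∖ B| = 6.
(a) |A ∩ B| / |A| ≤ 1/4: fails.
(b) |A ∩ B| ≤ 7: holds.
(c) |A ∩ B| = 10: fails.
(d) |A ∩ B| / |A| ≥ 1/4: holds.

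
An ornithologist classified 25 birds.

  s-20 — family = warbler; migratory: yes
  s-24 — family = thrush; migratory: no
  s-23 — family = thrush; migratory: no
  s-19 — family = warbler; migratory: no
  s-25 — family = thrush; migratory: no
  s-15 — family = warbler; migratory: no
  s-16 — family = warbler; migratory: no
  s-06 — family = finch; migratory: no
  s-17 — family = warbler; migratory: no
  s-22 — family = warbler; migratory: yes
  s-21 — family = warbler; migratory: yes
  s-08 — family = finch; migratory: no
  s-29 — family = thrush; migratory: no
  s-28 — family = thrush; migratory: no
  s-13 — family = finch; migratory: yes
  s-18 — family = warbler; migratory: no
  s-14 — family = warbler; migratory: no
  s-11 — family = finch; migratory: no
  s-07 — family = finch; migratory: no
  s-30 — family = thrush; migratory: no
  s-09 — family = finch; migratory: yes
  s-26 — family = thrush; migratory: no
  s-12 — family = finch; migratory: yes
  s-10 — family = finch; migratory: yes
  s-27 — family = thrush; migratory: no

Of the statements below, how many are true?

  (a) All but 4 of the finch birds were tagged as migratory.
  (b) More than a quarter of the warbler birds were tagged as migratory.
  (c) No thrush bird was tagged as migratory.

(a) finch: |A| = 8, |A ∩ B| = 4; needs |A ∖ B| = 4 — true.
(b) warbler: |A| = 9, |A ∩ B| = 3; needs |A ∩ B| / |A| > 1/4 — true.
(c) thrush: |A| = 8, |A ∩ B| = 0; needs A ∩ B = ∅ (|A ∩ B| = 0) — true.

3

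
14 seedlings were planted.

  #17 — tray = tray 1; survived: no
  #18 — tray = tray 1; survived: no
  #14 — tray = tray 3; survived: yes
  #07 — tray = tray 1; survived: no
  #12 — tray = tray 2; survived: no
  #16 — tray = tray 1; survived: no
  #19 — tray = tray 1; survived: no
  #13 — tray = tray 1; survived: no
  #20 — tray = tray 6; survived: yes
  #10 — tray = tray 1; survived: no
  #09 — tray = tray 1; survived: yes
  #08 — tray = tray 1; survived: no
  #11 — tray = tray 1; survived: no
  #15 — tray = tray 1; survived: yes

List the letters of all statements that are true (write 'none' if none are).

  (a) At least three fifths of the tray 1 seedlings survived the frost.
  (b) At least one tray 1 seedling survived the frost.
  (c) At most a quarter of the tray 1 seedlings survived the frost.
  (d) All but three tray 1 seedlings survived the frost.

(b), (c)

|A| = 11, |A ∩ B| = 2, |A ∖ B| = 9.
(a) |A ∩ B| / |A| ≥ 3/5: fails.
(b) A ∩ B ≠ ∅ (|A ∩ B| ≥ 1): holds.
(c) |A ∩ B| / |A| ≤ 1/4: holds.
(d) |A ∖ B| = 3: fails.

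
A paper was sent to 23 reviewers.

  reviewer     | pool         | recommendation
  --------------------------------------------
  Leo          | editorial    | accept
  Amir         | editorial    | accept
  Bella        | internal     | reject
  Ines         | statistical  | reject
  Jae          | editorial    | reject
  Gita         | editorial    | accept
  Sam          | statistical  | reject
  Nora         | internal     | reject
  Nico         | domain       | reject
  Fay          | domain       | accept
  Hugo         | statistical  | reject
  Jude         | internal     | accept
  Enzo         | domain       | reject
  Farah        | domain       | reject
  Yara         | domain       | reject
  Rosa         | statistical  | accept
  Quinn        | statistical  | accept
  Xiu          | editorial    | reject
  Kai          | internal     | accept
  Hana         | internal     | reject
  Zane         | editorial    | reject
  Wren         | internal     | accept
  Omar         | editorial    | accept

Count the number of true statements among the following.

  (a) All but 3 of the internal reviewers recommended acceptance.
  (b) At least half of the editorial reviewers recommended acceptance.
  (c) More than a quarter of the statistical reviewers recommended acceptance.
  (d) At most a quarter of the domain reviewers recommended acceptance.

(a) internal: |A| = 6, |A ∩ B| = 3; needs |A ∖ B| = 3 — true.
(b) editorial: |A| = 7, |A ∩ B| = 4; needs |A ∩ B| ≥ |A ∖ B| — true.
(c) statistical: |A| = 5, |A ∩ B| = 2; needs |A ∩ B| / |A| > 1/4 — true.
(d) domain: |A| = 5, |A ∩ B| = 1; needs |A ∩ B| / |A| ≤ 1/4 — true.

4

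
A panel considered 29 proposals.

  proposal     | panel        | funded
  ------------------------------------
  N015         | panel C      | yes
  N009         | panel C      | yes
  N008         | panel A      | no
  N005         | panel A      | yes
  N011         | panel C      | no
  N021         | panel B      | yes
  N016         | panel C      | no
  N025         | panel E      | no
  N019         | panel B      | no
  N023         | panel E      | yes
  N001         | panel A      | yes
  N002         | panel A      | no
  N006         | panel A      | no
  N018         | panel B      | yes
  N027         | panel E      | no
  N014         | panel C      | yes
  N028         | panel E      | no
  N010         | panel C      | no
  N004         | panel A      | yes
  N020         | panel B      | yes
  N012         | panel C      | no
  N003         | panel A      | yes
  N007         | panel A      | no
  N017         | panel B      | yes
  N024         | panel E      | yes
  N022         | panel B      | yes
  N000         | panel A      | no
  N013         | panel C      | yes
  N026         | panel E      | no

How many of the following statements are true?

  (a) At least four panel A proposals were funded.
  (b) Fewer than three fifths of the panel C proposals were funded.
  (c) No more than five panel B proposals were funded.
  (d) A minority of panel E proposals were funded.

4

(a) panel A: |A| = 9, |A ∩ B| = 4; needs |A ∩ B| ≥ 4 — true.
(b) panel C: |A| = 8, |A ∩ B| = 4; needs |A ∩ B| / |A| < 3/5 — true.
(c) panel B: |A| = 6, |A ∩ B| = 5; needs |A ∩ B| ≤ 5 — true.
(d) panel E: |A| = 6, |A ∩ B| = 2; needs |A ∩ B| < |A ∖ B| — true.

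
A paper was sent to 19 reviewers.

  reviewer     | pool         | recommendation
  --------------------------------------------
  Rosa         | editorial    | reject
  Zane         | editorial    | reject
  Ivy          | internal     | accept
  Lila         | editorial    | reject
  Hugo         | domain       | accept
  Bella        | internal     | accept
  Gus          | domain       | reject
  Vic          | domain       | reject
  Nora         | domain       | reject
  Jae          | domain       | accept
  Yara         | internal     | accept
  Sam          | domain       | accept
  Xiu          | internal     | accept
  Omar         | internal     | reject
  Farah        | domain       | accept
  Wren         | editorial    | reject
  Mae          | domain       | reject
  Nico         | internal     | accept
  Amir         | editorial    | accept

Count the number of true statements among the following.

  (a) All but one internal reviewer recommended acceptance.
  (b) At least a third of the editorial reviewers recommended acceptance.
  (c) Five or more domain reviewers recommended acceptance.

1

(a) internal: |A| = 6, |A ∩ B| = 5; needs |A ∖ B| = 1 — true.
(b) editorial: |A| = 5, |A ∩ B| = 1; needs |A ∩ B| / |A| ≥ 1/3 — false.
(c) domain: |A| = 8, |A ∩ B| = 4; needs |A ∩ B| ≥ 5 — false.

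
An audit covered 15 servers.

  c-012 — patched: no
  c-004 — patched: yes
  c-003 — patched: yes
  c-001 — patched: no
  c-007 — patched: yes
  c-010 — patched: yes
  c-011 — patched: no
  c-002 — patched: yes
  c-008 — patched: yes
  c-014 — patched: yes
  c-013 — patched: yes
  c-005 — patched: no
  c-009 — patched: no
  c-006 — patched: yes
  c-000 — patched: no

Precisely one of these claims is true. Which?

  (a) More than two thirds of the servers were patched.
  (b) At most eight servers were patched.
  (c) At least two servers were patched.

(c)

|A| = 15, |A ∩ B| = 9, |A ∖ B| = 6.
(a) requires |A ∩ B| / |A| > 2/3: false.
(b) requires |A ∩ B| ≤ 8: false.
(c) requires |A ∩ B| ≥ 2: true.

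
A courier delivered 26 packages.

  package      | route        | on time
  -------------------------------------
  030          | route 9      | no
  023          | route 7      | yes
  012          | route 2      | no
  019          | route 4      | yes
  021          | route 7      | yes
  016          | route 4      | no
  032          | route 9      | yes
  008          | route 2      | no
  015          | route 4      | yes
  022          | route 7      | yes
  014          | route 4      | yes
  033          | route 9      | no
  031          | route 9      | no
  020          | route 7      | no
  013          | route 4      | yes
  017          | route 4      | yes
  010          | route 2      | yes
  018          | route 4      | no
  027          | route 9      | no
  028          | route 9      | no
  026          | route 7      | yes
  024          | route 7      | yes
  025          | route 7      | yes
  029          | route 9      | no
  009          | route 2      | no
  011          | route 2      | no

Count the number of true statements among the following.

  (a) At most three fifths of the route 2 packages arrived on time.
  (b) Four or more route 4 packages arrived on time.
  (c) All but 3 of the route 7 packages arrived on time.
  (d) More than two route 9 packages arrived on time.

2

(a) route 2: |A| = 5, |A ∩ B| = 1; needs |A ∩ B| / |A| ≤ 3/5 — true.
(b) route 4: |A| = 7, |A ∩ B| = 5; needs |A ∩ B| ≥ 4 — true.
(c) route 7: |A| = 7, |A ∩ B| = 6; needs |A ∖ B| = 3 — false.
(d) route 9: |A| = 7, |A ∩ B| = 1; needs |A ∩ B| > 2 — false.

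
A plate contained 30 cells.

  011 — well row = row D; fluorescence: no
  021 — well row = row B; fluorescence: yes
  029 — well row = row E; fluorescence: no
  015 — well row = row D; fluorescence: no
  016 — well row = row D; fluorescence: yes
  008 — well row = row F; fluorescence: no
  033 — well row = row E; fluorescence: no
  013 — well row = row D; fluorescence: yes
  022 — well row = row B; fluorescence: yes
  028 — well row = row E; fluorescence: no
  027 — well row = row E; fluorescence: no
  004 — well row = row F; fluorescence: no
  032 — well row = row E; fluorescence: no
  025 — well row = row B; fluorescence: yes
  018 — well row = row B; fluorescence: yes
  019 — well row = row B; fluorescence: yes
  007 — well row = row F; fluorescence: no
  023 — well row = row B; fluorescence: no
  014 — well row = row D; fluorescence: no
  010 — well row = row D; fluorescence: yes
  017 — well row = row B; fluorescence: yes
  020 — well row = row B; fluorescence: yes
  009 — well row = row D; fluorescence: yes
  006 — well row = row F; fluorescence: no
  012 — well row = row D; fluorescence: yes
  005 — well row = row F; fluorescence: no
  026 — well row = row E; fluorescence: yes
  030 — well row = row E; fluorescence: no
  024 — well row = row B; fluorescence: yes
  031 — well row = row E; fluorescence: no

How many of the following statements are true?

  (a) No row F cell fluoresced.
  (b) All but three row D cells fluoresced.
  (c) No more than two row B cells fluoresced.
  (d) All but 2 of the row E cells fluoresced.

(a) row F: |A| = 5, |A ∩ B| = 0; needs A ∩ B = ∅ (|A ∩ B| = 0) — true.
(b) row D: |A| = 8, |A ∩ B| = 5; needs |A ∖ B| = 3 — true.
(c) row B: |A| = 9, |A ∩ B| = 8; needs |A ∩ B| ≤ 2 — false.
(d) row E: |A| = 8, |A ∩ B| = 1; needs |A ∖ B| = 2 — false.

2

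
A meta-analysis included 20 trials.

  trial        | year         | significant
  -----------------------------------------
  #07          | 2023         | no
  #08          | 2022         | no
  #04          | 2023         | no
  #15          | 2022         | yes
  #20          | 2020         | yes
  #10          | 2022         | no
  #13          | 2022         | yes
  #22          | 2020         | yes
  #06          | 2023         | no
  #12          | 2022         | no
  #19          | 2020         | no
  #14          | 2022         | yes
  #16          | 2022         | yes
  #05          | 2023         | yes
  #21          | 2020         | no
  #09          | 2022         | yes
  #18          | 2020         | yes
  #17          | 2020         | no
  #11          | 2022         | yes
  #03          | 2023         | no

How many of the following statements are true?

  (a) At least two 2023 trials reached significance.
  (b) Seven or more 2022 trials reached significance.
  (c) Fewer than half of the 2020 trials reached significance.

0

(a) 2023: |A| = 5, |A ∩ B| = 1; needs |A ∩ B| ≥ 2 — false.
(b) 2022: |A| = 9, |A ∩ B| = 6; needs |A ∩ B| ≥ 7 — false.
(c) 2020: |A| = 6, |A ∩ B| = 3; needs |A ∩ B| < |A ∖ B| — false.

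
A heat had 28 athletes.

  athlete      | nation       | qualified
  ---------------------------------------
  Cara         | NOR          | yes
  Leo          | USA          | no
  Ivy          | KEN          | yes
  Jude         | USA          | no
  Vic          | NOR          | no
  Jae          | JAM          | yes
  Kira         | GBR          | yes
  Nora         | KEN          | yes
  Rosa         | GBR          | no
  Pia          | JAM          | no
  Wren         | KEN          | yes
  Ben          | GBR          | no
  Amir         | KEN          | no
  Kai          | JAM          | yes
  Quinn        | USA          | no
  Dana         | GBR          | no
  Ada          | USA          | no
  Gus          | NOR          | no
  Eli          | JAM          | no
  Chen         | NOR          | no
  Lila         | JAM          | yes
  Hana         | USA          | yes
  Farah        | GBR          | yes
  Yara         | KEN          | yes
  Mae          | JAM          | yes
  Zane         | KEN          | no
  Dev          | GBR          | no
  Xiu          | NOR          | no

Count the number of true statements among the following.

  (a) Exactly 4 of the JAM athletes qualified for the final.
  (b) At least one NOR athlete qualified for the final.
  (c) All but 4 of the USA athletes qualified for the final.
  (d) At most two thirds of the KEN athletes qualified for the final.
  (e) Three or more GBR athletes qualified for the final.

(a) JAM: |A| = 6, |A ∩ B| = 4; needs |A ∩ B| = 4 — true.
(b) NOR: |A| = 5, |A ∩ B| = 1; needs A ∩ B ≠ ∅ (|A ∩ B| ≥ 1) — true.
(c) USA: |A| = 5, |A ∩ B| = 1; needs |A ∖ B| = 4 — true.
(d) KEN: |A| = 6, |A ∩ B| = 4; needs |A ∩ B| / |A| ≤ 2/3 — true.
(e) GBR: |A| = 6, |A ∩ B| = 2; needs |A ∩ B| ≥ 3 — false.

4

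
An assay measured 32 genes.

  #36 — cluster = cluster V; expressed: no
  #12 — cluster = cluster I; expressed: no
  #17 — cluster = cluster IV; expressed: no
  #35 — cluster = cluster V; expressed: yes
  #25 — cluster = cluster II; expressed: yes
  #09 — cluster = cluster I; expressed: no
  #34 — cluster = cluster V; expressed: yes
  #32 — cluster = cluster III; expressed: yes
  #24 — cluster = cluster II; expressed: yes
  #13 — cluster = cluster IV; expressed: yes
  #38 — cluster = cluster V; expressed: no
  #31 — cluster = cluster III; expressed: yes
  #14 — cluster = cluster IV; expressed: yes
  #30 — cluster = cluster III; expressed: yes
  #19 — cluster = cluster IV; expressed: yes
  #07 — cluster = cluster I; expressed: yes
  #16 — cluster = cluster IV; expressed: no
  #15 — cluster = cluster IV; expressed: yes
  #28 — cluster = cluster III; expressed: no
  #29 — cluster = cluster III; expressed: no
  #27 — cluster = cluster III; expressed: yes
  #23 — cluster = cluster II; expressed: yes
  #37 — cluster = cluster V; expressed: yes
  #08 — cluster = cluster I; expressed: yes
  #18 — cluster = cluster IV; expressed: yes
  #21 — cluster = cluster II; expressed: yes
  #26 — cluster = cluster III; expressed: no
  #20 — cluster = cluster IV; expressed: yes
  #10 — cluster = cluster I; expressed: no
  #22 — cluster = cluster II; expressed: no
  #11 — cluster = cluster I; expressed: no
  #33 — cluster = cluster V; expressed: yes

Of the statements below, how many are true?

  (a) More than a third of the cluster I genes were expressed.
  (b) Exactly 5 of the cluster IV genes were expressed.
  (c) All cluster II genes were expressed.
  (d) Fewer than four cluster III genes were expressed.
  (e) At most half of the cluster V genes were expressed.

0

(a) cluster I: |A| = 6, |A ∩ B| = 2; needs |A ∩ B| / |A| > 1/3 — false.
(b) cluster IV: |A| = 8, |A ∩ B| = 6; needs |A ∩ B| = 5 — false.
(c) cluster II: |A| = 5, |A ∩ B| = 4; needs A ⊆ B, i.e. every element of A is in B (|A ∖ B| = 0) — false.
(d) cluster III: |A| = 7, |A ∩ B| = 4; needs |A ∩ B| < 4 — false.
(e) cluster V: |A| = 6, |A ∩ B| = 4; needs |A ∩ B| ≤ |A ∖ B| — false.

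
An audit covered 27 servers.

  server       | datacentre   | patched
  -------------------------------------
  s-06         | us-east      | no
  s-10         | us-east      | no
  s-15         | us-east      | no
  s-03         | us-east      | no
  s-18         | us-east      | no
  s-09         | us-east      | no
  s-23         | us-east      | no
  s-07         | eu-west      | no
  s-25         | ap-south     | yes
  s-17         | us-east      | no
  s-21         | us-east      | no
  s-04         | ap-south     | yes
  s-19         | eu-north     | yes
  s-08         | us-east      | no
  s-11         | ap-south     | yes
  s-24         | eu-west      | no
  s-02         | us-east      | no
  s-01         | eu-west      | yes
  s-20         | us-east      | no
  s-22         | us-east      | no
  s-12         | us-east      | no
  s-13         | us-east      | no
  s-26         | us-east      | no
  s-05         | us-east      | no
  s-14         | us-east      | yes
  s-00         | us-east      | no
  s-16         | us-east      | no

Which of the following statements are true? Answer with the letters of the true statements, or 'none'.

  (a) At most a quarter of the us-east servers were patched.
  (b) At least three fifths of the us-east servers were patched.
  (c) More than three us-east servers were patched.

(a)

|A| = 20, |A ∩ B| = 1, |A ∖ B| = 19.
(a) |A ∩ B| / |A| ≤ 1/4: holds.
(b) |A ∩ B| / |A| ≥ 3/5: fails.
(c) |A ∩ B| > 3: fails.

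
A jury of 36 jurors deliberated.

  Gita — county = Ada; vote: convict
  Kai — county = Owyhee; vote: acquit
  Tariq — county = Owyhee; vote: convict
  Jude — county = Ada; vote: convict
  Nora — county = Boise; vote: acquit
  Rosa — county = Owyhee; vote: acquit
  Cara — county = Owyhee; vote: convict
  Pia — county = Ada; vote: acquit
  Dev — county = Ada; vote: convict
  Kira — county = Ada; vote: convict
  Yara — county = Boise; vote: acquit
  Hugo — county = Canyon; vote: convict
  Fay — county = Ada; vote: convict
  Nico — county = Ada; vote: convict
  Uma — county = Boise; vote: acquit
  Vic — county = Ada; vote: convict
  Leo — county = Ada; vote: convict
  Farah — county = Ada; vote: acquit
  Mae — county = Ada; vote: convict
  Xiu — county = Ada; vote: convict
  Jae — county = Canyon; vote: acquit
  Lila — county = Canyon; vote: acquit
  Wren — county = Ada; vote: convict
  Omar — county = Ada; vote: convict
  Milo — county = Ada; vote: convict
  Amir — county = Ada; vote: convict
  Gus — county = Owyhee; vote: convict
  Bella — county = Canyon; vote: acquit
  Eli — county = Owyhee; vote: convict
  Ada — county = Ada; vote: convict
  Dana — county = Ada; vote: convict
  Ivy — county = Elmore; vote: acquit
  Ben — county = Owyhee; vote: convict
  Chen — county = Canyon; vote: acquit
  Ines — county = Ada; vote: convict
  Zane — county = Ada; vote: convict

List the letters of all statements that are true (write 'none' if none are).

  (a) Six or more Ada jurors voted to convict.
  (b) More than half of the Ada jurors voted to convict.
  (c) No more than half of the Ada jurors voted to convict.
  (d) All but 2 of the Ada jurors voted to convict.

(a), (b), (d)

|A| = 20, |A ∩ B| = 18, |A ∖ B| = 2.
(a) |A ∩ B| ≥ 6: holds.
(b) |A ∩ B| > |A ∖ B|: holds.
(c) |A ∩ B| ≤ |A ∖ B|: fails.
(d) |A ∖ B| = 2: holds.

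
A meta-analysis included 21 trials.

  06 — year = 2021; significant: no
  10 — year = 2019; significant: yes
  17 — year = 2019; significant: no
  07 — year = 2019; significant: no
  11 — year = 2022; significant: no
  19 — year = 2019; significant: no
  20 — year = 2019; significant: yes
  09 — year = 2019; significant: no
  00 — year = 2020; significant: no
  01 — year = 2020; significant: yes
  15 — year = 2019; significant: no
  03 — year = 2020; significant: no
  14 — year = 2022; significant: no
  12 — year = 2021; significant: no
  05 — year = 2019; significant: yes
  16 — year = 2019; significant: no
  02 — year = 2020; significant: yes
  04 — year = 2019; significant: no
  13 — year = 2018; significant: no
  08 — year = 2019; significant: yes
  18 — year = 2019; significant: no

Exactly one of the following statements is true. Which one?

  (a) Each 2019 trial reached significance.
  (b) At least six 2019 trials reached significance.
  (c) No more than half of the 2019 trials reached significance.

(c)

|A| = 12, |A ∩ B| = 4, |A ∖ B| = 8.
(a) requires A ⊆ B, i.e. every element of A is in B (|A ∖ B| = 0): false.
(b) requires |A ∩ B| ≥ 6: false.
(c) requires |A ∩ B| ≤ |A ∖ B|: true.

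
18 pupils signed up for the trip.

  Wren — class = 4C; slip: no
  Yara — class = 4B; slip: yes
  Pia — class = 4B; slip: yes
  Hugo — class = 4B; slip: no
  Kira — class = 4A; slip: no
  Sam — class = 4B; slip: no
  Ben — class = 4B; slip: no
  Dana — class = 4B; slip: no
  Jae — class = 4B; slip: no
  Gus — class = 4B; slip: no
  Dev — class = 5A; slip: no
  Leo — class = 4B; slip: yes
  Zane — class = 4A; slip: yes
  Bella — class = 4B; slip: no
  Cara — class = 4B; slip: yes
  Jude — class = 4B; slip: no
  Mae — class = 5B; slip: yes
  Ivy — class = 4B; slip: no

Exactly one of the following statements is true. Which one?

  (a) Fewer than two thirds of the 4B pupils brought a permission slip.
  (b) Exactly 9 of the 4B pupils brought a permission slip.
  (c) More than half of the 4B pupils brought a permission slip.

(a)

|A| = 13, |A ∩ B| = 4, |A ∖ B| = 9.
(a) requires |A ∩ B| / |A| < 2/3: true.
(b) requires |A ∩ B| = 9: false.
(c) requires |A ∩ B| > |A ∖ B|: false.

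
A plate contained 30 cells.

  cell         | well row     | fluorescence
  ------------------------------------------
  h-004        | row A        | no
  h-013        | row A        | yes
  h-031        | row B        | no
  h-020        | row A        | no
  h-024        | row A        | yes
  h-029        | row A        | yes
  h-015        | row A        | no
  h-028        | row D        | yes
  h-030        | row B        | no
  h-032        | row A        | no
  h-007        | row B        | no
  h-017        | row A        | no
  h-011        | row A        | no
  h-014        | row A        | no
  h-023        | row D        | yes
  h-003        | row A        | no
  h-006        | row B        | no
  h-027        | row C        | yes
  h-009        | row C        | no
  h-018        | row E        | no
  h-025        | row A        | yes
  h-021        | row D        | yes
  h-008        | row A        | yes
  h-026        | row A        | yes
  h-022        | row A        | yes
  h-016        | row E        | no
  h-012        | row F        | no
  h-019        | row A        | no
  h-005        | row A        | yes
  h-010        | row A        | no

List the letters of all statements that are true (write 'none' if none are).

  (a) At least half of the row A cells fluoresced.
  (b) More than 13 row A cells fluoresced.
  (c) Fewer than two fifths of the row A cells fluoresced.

|A| = 18, |A ∩ B| = 8, |A ∖ B| = 10.
(a) |A ∩ B| ≥ |A ∖ B|: fails.
(b) |A ∩ B| > 13: fails.
(c) |A ∩ B| / |A| < 2/5: fails.

none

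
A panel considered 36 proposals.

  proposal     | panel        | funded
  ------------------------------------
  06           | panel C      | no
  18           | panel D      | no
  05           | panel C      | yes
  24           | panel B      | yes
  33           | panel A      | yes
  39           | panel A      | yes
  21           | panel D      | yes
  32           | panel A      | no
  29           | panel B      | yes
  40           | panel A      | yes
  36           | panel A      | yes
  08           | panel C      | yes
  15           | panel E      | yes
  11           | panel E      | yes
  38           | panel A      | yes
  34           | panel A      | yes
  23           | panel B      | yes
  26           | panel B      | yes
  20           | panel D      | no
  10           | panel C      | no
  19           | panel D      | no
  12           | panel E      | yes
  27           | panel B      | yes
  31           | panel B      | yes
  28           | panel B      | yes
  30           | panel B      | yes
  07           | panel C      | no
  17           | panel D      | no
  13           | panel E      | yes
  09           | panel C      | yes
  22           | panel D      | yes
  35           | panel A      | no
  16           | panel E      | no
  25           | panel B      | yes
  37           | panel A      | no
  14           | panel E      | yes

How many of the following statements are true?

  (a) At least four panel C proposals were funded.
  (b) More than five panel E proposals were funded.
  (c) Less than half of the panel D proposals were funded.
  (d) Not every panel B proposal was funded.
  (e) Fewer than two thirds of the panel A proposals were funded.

(a) panel C: |A| = 6, |A ∩ B| = 3; needs |A ∩ B| ≥ 4 — false.
(b) panel E: |A| = 6, |A ∩ B| = 5; needs |A ∩ B| > 5 — false.
(c) panel D: |A| = 6, |A ∩ B| = 2; needs |A ∩ B| < |A ∖ B| — true.
(d) panel B: |A| = 9, |A ∩ B| = 9; needs A ⊄ B (|A ∖ B| ≥ 1) — false.
(e) panel A: |A| = 9, |A ∩ B| = 6; needs |A ∩ B| / |A| < 2/3 — false.

1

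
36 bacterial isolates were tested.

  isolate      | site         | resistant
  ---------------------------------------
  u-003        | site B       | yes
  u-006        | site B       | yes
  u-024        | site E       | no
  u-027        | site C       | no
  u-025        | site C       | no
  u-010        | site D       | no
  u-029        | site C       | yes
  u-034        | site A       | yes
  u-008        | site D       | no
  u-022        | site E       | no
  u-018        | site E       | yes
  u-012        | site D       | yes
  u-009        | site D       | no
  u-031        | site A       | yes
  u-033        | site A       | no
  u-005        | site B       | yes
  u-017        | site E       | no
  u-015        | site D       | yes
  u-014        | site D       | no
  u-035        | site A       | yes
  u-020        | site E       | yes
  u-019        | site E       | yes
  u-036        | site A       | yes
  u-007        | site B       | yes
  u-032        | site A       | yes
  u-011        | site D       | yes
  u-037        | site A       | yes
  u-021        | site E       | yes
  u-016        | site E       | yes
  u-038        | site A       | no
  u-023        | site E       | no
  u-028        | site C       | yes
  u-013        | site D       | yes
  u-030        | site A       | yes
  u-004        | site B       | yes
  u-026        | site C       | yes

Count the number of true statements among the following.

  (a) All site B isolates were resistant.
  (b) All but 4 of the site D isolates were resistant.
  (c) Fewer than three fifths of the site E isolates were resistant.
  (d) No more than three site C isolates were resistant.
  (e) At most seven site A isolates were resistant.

5

(a) site B: |A| = 5, |A ∩ B| = 5; needs A ⊆ B, i.e. every element of A is in B (|A ∖ B| = 0) — true.
(b) site D: |A| = 8, |A ∩ B| = 4; needs |A ∖ B| = 4 — true.
(c) site E: |A| = 9, |A ∩ B| = 5; needs |A ∩ B| / |A| < 3/5 — true.
(d) site C: |A| = 5, |A ∩ B| = 3; needs |A ∩ B| ≤ 3 — true.
(e) site A: |A| = 9, |A ∩ B| = 7; needs |A ∩ B| ≤ 7 — true.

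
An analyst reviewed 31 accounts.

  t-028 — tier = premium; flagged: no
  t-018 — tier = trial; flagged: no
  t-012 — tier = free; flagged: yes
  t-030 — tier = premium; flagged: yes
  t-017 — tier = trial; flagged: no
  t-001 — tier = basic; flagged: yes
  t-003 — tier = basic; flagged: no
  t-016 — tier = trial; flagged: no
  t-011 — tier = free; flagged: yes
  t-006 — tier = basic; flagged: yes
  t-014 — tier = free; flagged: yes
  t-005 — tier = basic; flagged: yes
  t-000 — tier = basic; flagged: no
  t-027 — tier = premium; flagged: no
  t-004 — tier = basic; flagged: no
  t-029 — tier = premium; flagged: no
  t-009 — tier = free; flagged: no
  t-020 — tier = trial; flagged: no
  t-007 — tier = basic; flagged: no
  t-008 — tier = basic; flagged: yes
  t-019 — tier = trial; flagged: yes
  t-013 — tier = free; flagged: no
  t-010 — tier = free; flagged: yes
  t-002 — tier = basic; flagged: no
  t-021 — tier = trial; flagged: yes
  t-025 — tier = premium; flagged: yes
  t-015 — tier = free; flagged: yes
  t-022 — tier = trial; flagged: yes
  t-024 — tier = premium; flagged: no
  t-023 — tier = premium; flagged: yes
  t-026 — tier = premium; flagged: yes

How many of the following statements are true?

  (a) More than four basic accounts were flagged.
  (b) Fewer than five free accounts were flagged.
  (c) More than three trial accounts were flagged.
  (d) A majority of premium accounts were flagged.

0

(a) basic: |A| = 9, |A ∩ B| = 4; needs |A ∩ B| > 4 — false.
(b) free: |A| = 7, |A ∩ B| = 5; needs |A ∩ B| < 5 — false.
(c) trial: |A| = 7, |A ∩ B| = 3; needs |A ∩ B| > 3 — false.
(d) premium: |A| = 8, |A ∩ B| = 4; needs |A ∩ B| > |A ∖ B| — false.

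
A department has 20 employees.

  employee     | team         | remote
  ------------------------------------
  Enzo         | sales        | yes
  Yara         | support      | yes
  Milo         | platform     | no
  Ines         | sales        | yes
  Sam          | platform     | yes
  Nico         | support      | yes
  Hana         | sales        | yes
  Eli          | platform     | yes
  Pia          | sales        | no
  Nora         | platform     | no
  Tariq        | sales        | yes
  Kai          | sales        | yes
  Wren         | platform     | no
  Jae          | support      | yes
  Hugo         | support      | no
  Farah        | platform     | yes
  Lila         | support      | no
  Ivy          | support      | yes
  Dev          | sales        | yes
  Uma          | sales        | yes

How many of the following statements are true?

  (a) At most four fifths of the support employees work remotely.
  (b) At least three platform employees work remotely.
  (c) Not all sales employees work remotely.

3

(a) support: |A| = 6, |A ∩ B| = 4; needs |A ∩ B| / |A| ≤ 4/5 — true.
(b) platform: |A| = 6, |A ∩ B| = 3; needs |A ∩ B| ≥ 3 — true.
(c) sales: |A| = 8, |A ∩ B| = 7; needs A ⊄ B (|A ∖ B| ≥ 1) — true.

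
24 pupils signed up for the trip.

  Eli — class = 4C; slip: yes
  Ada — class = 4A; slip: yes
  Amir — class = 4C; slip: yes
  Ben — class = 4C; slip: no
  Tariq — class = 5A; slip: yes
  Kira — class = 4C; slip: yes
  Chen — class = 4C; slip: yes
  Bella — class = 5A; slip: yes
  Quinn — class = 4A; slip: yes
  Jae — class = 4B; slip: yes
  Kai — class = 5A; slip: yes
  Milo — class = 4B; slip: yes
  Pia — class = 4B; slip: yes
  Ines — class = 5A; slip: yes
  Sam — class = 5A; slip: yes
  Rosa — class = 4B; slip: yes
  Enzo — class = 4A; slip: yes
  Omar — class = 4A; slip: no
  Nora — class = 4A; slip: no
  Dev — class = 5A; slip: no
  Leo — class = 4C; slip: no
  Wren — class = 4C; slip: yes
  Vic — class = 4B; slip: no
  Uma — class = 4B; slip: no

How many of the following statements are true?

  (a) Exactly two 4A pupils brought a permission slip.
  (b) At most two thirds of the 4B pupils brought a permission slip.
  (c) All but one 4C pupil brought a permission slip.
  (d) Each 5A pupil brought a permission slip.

1

(a) 4A: |A| = 5, |A ∩ B| = 3; needs |A ∩ B| = 2 — false.
(b) 4B: |A| = 6, |A ∩ B| = 4; needs |A ∩ B| / |A| ≤ 2/3 — true.
(c) 4C: |A| = 7, |A ∩ B| = 5; needs |A ∖ B| = 1 — false.
(d) 5A: |A| = 6, |A ∩ B| = 5; needs A ⊆ B, i.e. every element of A is in B (|A ∖ B| = 0) — false.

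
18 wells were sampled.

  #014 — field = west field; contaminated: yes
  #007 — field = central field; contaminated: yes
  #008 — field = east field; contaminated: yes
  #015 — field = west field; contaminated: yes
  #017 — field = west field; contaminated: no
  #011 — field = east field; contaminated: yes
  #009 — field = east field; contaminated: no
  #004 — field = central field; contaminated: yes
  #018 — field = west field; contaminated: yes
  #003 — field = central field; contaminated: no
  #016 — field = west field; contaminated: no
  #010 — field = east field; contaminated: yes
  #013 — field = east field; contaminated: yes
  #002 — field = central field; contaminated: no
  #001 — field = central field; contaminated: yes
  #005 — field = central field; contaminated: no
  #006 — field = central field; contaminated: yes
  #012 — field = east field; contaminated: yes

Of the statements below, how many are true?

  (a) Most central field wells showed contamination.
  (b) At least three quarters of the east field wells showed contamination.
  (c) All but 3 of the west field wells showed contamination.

2

(a) central field: |A| = 7, |A ∩ B| = 4; needs |A ∩ B| > |A ∖ B| — true.
(b) east field: |A| = 6, |A ∩ B| = 5; needs |A ∩ B| / |A| ≥ 3/4 — true.
(c) west field: |A| = 5, |A ∩ B| = 3; needs |A ∖ B| = 3 — false.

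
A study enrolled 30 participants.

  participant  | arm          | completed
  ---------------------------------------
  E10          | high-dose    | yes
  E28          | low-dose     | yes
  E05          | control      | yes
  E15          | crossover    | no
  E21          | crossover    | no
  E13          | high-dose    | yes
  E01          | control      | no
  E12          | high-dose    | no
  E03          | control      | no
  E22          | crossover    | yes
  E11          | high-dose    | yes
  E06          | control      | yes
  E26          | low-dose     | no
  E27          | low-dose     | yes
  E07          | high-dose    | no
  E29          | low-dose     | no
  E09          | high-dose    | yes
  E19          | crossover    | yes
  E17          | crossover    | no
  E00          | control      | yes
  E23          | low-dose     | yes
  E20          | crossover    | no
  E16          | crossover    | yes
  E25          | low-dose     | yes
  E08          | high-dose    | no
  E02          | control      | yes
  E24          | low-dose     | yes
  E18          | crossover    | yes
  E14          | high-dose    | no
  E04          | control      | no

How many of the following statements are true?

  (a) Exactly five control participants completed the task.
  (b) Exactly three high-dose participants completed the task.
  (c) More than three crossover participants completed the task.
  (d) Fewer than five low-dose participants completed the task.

(a) control: |A| = 7, |A ∩ B| = 4; needs |A ∩ B| = 5 — false.
(b) high-dose: |A| = 8, |A ∩ B| = 4; needs |A ∩ B| = 3 — false.
(c) crossover: |A| = 8, |A ∩ B| = 4; needs |A ∩ B| > 3 — true.
(d) low-dose: |A| = 7, |A ∩ B| = 5; needs |A ∩ B| < 5 — false.

1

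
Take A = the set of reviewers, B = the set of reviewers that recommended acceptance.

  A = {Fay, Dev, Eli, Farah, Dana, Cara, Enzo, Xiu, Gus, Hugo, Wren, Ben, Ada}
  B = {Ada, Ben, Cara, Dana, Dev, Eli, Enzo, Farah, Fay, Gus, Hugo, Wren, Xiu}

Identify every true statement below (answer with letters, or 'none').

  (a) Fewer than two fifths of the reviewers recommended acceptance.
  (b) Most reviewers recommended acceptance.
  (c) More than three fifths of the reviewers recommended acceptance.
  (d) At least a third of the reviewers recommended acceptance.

|A| = 13, |A ∩ B| = 13, |A ∖ B| = 0.
(a) |A ∩ B| / |A| < 2/5: fails.
(b) |A ∩ B| > |A ∖ B|: holds.
(c) |A ∩ B| / |A| > 3/5: holds.
(d) |A ∩ B| / |A| ≥ 1/3: holds.

(b), (c), (d)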